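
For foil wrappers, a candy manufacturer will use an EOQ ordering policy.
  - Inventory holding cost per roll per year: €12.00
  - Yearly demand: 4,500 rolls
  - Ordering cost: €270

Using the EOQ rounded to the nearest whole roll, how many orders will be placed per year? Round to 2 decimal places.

10.00 orders per year

Optimal lot size Q* = (2 × 4,500 × €270 / €12)^½ ≈ 450.00 → Q = 450
Orders per year = D/Q = 4,500 / 450 = 10.000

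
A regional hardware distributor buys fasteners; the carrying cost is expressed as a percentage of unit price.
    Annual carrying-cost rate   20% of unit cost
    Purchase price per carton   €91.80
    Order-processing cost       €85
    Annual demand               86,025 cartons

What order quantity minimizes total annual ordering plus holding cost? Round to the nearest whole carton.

Carrying cost H = €91.8 × 20% = €18.3600/carton/yr
Q* = √(2·D·S / H) = √(2·86,025·85 / 18.36) = √796,527.8 ≈ 892.48

892 cartons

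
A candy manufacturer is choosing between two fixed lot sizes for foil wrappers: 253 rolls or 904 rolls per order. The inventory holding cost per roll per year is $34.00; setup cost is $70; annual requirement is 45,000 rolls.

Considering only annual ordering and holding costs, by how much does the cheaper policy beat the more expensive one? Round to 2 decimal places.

$2,100.92

For each Q, cost = (D/Q)·S + (Q/2)·H.
TC(253) = (45,000/253)×70 + (253/2)×34 = $16,751.59
TC(904) = (45,000/904)×70 + (904/2)×34 = $18,852.51
|ΔTC| = |$16,751.59 − $18,852.51| = $2,100.92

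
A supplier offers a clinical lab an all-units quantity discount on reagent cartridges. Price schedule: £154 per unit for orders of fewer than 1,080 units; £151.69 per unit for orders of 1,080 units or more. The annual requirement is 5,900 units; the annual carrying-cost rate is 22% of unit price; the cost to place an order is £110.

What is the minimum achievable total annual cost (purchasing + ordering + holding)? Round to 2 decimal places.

£913,592.70

H₁ = 22%×£154 = £33.8800;  H₂ = 22%×£151.69 = £33.3718
EOQ₁ = √(2×5,900×110/33.8800) = 195.73  (< 1,080, feasible at tier 1)
EOQ₂ = √(2×5,900×110/33.3718) = 197.22  (< 1,080 → use Q = 1,080 at tier-2 price)
TC(tier 1 (EOQ₁), Q≈195.7) = £915,231.46
TC(tier 2, Q≈1,080.0) = £913,592.70
Minimum at tier 2: £913,592.70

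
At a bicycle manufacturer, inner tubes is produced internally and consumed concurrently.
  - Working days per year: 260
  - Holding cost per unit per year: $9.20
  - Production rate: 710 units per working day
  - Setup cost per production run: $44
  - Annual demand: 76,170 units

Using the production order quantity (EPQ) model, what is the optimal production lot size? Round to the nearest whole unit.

Daily demand d = 76,170/260 = 292.962; p = 710; 1 − d/p = 0.58738
EPQ = √(2DS / (H(1 − d/p)))
    = √(2 × 76,170 × 44 / (9.2 × 0.58738)) ≈ 1,113.73

1,114 units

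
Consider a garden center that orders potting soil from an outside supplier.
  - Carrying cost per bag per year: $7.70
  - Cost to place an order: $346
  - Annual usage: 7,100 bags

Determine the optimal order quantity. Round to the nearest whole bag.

799 bags

Optimal lot size Q* = (2 × 7,100 × $346 / $7.7)^½ ≈ 798.80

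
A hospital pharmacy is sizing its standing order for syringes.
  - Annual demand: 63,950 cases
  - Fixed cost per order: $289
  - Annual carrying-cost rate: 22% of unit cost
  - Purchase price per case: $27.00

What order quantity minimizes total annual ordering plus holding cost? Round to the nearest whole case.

2,495 cases

H = i·C = 0.22 × $27 = $5.9400 per case-year
EOQ = √(2DS/H) = √(2 × 63,950 × 289 / 5.94)
    = √(6,222,744.11) ≈ 2,494.54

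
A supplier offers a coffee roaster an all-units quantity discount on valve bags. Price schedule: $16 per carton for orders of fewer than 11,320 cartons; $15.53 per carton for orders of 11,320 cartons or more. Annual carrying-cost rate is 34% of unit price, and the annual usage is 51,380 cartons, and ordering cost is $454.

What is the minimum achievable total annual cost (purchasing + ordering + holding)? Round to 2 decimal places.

$829,877.98

H₁ = 34%×$16 = $5.4400;  H₂ = 34%×$15.53 = $5.2802
EOQ₁ = √(2×51,380×454/5.4400) = 2,928.47  (< 11,320, feasible at tier 1)
EOQ₂ = √(2×51,380×454/5.2802) = 2,972.45  (< 11,320 → use Q = 11,320 at tier-2 price)
TC(tier 1 (EOQ₁), Q≈2,928.5) = $838,010.87
TC(tier 2, Q≈11,320.0) = $829,877.98
Minimum at tier 2: $829,877.98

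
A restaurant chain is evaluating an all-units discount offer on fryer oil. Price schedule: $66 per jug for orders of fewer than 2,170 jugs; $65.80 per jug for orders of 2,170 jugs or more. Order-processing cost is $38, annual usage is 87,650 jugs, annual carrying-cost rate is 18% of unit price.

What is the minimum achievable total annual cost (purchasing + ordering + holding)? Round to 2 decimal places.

$5,781,755.62

H₁ = 18%×$66 = $11.8800;  H₂ = 18%×$65.80 = $11.8440
EOQ₁ = √(2×87,650×38/11.8800) = 748.82  (< 2,170, feasible at tier 1)
EOQ₂ = √(2×87,650×38/11.8440) = 749.95  (< 2,170 → use Q = 2,170 at tier-2 price)
TC(tier 1 (EOQ₁), Q≈748.8) = $5,793,795.92
TC(tier 2, Q≈2,170.0) = $5,781,755.62
Minimum at tier 2: $5,781,755.62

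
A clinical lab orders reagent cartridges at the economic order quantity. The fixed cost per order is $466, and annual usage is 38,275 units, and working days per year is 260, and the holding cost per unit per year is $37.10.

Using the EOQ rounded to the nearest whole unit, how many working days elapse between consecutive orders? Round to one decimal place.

6.7 days

Q* = √(2·D·S / H) = √(2·38,275·466 / 37.1) = √961,517.5 ≈ 980.57 → Q = 981 units
Cycle time = (working days × Q)/D = (260 × 981) / 38,275 = 6.664 days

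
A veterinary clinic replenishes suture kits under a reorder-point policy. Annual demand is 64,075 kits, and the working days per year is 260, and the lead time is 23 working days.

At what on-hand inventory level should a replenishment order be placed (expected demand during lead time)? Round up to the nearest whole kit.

5,669 kits

Daily demand d = 64,075 / 260 = 246.442 kits/day
Demand during lead time = 246.442 × 23 = 5,668.17
Reorder point = 5,668.17 → round up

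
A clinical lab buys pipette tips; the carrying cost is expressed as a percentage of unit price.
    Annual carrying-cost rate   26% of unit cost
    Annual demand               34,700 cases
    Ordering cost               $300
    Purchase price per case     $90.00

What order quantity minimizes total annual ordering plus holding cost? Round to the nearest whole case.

H = i·C = 0.26 × $90 = $23.4000 per case-year
EOQ = √(2DS/H) = √(2 × 34,700 × 300 / 23.4)
    = √(889,743.59) ≈ 943.26

943 cases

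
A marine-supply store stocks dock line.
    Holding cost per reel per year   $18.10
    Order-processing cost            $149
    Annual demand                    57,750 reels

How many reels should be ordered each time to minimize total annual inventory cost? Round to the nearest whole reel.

2DS/H = 2·57,750·149/18.1 = 950,801.10
EOQ = √950,801.10 ≈ 975.09

975 reels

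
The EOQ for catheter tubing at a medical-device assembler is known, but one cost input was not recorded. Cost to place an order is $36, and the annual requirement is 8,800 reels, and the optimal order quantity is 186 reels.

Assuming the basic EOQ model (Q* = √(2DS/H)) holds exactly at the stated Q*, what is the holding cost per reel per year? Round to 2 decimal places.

EOQ relation: Q² = 2DS/H, so rearrange for the unknown.
H = 2DS / Q² = 2 × 8,800 × 36 / 186² = 18.3143

$18.31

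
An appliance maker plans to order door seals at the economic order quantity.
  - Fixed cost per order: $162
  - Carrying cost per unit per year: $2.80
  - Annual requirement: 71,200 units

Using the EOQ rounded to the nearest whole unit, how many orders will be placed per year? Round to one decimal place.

24.8 orders per year

2DS/H = 2·71,200·162/2.8 = 8,238,857.14
EOQ = √8,238,857.14 ≈ 2,870.34 → Q = 2,870
N = D/Q = 71,200/2,870 ≈ 24.808 orders/yr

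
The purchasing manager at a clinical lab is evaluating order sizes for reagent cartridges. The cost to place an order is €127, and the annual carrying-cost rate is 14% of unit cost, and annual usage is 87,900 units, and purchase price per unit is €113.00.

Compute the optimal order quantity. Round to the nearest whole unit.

Carrying cost H = €113 × 14% = €15.8200/unit/yr
Q* = √(2·D·S / H) = √(2·87,900·127 / 15.82) = √1,411,289.5 ≈ 1,187.98

1,188 units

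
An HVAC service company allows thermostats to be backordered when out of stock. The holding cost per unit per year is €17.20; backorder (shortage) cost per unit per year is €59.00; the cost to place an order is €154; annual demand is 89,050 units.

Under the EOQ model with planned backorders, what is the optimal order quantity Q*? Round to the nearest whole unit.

Q* = √(2DS/H) · √((H + b)/b)
   = √(2 × 89,050 × 154 / 17.2) · √((17.2 + 59) / 59)
   = 1,262.781 × 1.1365 ≈ 1,435.09

1,435 units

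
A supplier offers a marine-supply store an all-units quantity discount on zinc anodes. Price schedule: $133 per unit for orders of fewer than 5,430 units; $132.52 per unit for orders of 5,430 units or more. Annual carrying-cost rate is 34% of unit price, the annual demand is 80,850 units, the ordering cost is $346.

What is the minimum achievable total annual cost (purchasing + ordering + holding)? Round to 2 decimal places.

H₁ = 34%×$133 = $45.2200;  H₂ = 34%×$132.52 = $45.0568
EOQ₁ = √(2×80,850×346/45.2200) = 1,112.31  (< 5,430, feasible at tier 1)
EOQ₂ = √(2×80,850×346/45.0568) = 1,114.33  (< 5,430 → use Q = 5,430 at tier-2 price)
TC(tier 1 (EOQ₁), Q≈1,112.3) = $10,803,348.88
TC(tier 2, Q≈5,430.0) = $10,841,722.98
Minimum at tier 1 (EOQ₁): $10,803,348.88

$10,803,348.88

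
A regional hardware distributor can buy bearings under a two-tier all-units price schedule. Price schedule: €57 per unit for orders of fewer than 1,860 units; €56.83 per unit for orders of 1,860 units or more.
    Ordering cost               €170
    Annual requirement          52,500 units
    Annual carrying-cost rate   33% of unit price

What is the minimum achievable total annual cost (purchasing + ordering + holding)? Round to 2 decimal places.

H₁ = 33%×€57 = €18.8100;  H₂ = 33%×€56.83 = €18.7539
EOQ₁ = √(2×52,500×170/18.8100) = 974.15  (< 1,860, feasible at tier 1)
EOQ₂ = √(2×52,500×170/18.7539) = 975.60  (< 1,860 → use Q = 1,860 at tier-2 price)
TC(tier 1 (EOQ₁), Q≈974.1) = €3,010,823.71
TC(tier 2, Q≈1,860.0) = €3,005,814.51
Minimum at tier 2: €3,005,814.51

€3,005,814.51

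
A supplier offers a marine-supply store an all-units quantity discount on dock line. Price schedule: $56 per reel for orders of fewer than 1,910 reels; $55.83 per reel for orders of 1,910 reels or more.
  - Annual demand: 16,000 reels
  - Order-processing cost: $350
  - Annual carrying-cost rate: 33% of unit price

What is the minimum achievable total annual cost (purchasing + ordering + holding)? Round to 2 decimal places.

H₁ = 33%×$56 = $18.4800;  H₂ = 33%×$55.83 = $18.4239
EOQ₁ = √(2×16,000×350/18.4800) = 778.50  (< 1,910, feasible at tier 1)
EOQ₂ = √(2×16,000×350/18.4239) = 779.68  (< 1,910 → use Q = 1,910 at tier-2 price)
TC(tier 1 (EOQ₁), Q≈778.5) = $910,386.66
TC(tier 2, Q≈1,910.0) = $913,806.76
Minimum at tier 1 (EOQ₁): $910,386.66

$910,386.66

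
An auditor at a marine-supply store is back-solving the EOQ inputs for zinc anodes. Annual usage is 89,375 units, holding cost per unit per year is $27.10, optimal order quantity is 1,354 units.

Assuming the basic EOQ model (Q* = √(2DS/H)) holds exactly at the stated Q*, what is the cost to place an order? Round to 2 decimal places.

$277.95

EOQ relation: Q² = 2DS/H, so rearrange for the unknown.
S = Q²H / (2D) = 1,354² × 27.1 / (2 × 89,375) = 277.9461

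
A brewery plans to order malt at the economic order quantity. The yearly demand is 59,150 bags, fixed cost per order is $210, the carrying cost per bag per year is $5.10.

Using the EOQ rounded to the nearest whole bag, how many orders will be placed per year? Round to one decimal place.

Optimal lot size Q* = (2 × 59,150 × $210 / $5.1)^½ ≈ 2,207.07 → Q = 2,207
Orders per year = D/Q = 59,150 / 2,207 = 26.801

26.8 orders per year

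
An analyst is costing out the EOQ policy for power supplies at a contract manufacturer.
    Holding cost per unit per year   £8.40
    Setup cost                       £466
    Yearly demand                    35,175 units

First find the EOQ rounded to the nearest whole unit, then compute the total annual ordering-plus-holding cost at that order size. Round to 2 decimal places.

2DS/H = 2·35,175·466/8.4 = 3,902,750.00
EOQ = √3,902,750.00 ≈ 1,975.54 → Q = 1,976 units
Orders/yr = 35,175/1,976 = 17.801; ordering cost = 17.801 × £466 = £8,295.32
Average inventory = 1,976/2 = 988; holding cost = 988 × £8.4 = £8,299.20
Total = £8,295.32 + £8,299.20 = £16,594.52

£16,594.52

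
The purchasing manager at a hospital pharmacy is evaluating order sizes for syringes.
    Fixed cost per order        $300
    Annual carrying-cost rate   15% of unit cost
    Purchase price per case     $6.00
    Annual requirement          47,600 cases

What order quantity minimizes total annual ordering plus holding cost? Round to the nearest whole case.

Holding cost per case per year: H = 15% × $6 = $0.9000
EOQ = √(2DS/H) = √(2 × 47,600 × 300 / 0.9)
    = √(31,733,333.33) ≈ 5,633.23

5,633 cases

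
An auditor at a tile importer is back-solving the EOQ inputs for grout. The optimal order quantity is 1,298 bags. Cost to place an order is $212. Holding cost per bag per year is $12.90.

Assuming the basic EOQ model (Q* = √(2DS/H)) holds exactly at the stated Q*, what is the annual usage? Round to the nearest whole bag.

51,259 bags per year

Since Q* = (2DS/H)^½, squaring gives Q*²·H = 2DS.
D = Q²H / (2S) = 1,298² × 12.9 / (2 × 212) = 51,259.37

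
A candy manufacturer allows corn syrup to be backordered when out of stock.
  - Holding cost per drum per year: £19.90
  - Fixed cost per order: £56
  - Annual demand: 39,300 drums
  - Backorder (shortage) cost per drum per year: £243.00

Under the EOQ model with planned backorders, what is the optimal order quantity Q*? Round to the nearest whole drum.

Basic EOQ = √(2·39,300·56/19.9) = 470.304
Backorder adjustment √((H+b)/b) = √((19.9+243)/243) = 1.0401
Q* = 470.304 × 1.0401 ≈ 489.18

489 drums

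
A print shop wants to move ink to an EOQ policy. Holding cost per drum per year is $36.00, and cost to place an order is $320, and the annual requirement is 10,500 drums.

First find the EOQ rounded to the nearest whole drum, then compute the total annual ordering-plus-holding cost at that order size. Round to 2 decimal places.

EOQ = √(2DS/H) = √(2 × 10,500 × 320 / 36)
    = √(186,666.67) ≈ 432.05 → Q = 432 drums
Ordering: D/Q × S = 10,500/432 × $320 = $7,777.78
Holding:  Q/2 × H = 432/2 × $36 = $7,776.00
Total = $7,777.78 + $7,776.00 = $15,553.78

$15,553.78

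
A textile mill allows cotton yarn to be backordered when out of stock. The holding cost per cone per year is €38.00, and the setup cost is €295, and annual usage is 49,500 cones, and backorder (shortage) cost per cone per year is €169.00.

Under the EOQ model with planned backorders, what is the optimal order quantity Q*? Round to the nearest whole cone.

Q* = √(2DS/H) · √((H + b)/b)
   = √(2 × 49,500 × 295 / 38) · √((38 + 169) / 169)
   = 876.671 × 1.1067 ≈ 970.24

970 cones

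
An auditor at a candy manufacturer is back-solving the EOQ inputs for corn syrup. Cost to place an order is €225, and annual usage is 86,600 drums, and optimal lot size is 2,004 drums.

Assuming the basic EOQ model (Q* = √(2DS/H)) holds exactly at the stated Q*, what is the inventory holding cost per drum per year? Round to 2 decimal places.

From Q* = √(2DS/H) ⇒ Q*² = 2DS/H.
H = 2DS / Q² = 2 × 86,600 × 225 / 2,004² = 9.7036

€9.70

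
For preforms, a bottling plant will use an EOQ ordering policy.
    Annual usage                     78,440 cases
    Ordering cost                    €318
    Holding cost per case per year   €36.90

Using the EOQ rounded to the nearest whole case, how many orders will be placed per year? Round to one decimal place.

Q* = √(2·D·S / H) = √(2·78,440·318 / 36.9) = √1,351,974.0 ≈ 1,162.74 → Q = 1,163
N = D/Q = 78,440/1,163 ≈ 67.446 orders/yr

67.4 orders per year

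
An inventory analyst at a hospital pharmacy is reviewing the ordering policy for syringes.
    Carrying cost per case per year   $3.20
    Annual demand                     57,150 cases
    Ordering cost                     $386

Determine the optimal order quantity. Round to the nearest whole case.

3,713 cases

2DS/H = 2·57,150·386/3.2 = 13,787,437.50
EOQ = √13,787,437.50 ≈ 3,713.14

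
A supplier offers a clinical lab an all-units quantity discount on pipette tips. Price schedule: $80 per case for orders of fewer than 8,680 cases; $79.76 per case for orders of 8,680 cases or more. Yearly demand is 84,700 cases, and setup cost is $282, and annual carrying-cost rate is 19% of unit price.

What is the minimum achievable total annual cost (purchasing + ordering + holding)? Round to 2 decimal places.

H₁ = 19%×$80 = $15.2000;  H₂ = 19%×$79.76 = $15.1544
EOQ₁ = √(2×84,700×282/15.2000) = 1,772.80  (< 8,680, feasible at tier 1)
EOQ₂ = √(2×84,700×282/15.1544) = 1,775.46  (< 8,680 → use Q = 8,680 at tier-2 price)
TC(tier 1 (EOQ₁), Q≈1,772.8) = $6,802,946.54
TC(tier 2, Q≈8,680.0) = $6,824,193.87
Minimum at tier 1 (EOQ₁): $6,802,946.54

$6,802,946.54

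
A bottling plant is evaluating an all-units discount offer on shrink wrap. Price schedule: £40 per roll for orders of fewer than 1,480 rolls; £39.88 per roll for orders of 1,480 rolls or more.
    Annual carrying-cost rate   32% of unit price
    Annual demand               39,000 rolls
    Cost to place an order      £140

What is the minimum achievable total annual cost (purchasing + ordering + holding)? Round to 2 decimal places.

£1,568,452.77

H₁ = 32%×£40 = £12.8000;  H₂ = 32%×£39.88 = £12.7616
EOQ₁ = √(2×39,000×140/12.8000) = 923.65  (< 1,480, feasible at tier 1)
EOQ₂ = √(2×39,000×140/12.7616) = 925.04  (< 1,480 → use Q = 1,480 at tier-2 price)
TC(tier 1 (EOQ₁), Q≈923.6) = £1,571,822.69
TC(tier 2, Q≈1,480.0) = £1,568,452.77
Minimum at tier 2: £1,568,452.77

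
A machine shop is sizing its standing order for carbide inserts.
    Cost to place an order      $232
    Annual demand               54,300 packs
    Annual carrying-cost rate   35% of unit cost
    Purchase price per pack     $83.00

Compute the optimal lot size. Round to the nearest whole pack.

931 packs

Holding cost per pack per year: H = 35% × $83 = $29.0500
2DS/H = 2·54,300·232/29.05 = 867,304.65
EOQ = √867,304.65 ≈ 931.29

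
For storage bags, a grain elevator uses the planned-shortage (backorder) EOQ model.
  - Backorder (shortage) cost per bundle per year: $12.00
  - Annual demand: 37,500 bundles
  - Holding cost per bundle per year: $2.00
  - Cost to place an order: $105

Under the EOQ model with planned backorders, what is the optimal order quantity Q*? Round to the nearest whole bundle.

Q* = √(2DS/H) · √((H + b)/b)
   = √(2 × 37,500 × 105 / 2) · √((2 + 12) / 12)
   = 1,984.313 × 1.0801 ≈ 2,143.30

2,143 bundles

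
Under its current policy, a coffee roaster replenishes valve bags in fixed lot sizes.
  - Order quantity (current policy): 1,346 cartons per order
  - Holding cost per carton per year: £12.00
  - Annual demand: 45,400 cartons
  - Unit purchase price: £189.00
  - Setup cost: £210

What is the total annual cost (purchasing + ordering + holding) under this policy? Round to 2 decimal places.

£8,595,759.21

Annual ordering cost = (D/Q)·S = (45,400/1,346) × 210 = £7,083.21
Annual holding cost  = (Q/2)·H = (1,346/2) × 12 = £8,076.00
Purchase cost = D·C = 45,400 × 189 = £8,580,600.00
Total = £7,083.21 + £8,076.00 + £8,580,600.00 = £8,595,759.21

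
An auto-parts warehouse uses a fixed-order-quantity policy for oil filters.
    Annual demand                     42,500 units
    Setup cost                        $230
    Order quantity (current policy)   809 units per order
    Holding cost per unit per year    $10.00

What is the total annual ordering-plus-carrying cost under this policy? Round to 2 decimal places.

Orders/yr = 42,500/809 = 52.534; ordering cost = 52.534 × $230 = $12,082.82
Average inventory = 809/2 = 404.5; holding cost = 404.5 × $10 = $4,045.00
Total = $12,082.82 + $4,045.00 = $16,127.82

$16,127.82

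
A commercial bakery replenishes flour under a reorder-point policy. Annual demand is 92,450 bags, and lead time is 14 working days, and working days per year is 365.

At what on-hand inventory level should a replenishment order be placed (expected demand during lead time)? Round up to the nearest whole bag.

Daily demand d = 92,450 / 365 = 253.288 bags/day
Demand during lead time = 253.288 × 14 = 3,546.03
Reorder point = 3,546.03 → round up

3,547 bags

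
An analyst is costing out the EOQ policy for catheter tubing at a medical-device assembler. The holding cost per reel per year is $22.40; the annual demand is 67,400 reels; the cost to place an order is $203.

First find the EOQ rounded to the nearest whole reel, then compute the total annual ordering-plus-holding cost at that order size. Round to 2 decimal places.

$24,758.08

EOQ = √(2DS/H) = √(2 × 67,400 × 203 / 22.4)
    = √(1,221,625.00) ≈ 1,105.27 → Q = 1,105 reels
Annual ordering cost = (D/Q)·S = (67,400/1,105) × 203 = $12,382.08
Annual holding cost  = (Q/2)·H = (1,105/2) × 22.4 = $12,376.00
Total = $12,382.08 + $12,376.00 = $24,758.08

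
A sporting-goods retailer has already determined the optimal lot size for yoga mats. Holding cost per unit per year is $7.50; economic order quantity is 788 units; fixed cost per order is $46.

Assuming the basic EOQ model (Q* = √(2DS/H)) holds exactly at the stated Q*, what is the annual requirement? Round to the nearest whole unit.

50,620 units per year

Since Q* = (2DS/H)^½, squaring gives Q*²·H = 2DS.
D = Q²H / (2S) = 788² × 7.5 / (2 × 46) = 50,620.43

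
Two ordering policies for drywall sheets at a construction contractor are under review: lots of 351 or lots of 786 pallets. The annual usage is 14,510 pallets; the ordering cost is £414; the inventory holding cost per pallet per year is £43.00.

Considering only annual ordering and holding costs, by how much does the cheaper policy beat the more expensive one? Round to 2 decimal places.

For each Q, cost = (D/Q)·S + (Q/2)·H.
TC(351) = (14,510/351)×414 + (351/2)×43 = £24,660.86
TC(786) = (14,510/786)×414 + (786/2)×43 = £24,541.67
Lots of 786 are cheaper by £119.19.

£119.19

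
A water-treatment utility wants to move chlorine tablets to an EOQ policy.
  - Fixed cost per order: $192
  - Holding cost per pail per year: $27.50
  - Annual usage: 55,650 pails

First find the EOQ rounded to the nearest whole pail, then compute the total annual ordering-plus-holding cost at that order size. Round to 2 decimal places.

Optimal lot size Q* = (2 × 55,650 × $192 / $27.5)^½ ≈ 881.52 → Q = 882 pails
Annual ordering cost = (D/Q)·S = (55,650/882) × 192 = $12,114.29
Annual holding cost  = (Q/2)·H = (882/2) × 27.5 = $12,127.50
Total = $12,114.29 + $12,127.50 = $24,241.79

$24,241.79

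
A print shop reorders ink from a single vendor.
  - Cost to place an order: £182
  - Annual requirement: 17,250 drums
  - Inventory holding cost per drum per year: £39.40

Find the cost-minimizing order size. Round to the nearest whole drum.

399 drums

Q* = √(2·D·S / H) = √(2·17,250·182 / 39.4) = √159,365.5 ≈ 399.21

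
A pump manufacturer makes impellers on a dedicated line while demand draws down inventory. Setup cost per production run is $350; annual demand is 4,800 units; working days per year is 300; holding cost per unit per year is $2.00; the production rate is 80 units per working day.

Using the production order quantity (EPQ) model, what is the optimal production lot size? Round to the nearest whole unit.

1,449 units

d = 4,800/300 = 16.0000 units/day;  effective holding cost H(1 − d/p) = 2·(1 − 16.0000/80) = 1.60000
Q* = √(2DS / H_eff) = √(2·4,800·350 / 1.60000) ≈ 1,449.14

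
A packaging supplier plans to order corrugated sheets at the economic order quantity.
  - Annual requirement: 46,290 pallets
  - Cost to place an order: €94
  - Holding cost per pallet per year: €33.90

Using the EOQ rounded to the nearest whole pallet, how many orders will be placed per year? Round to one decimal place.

2DS/H = 2·46,290·94/33.9 = 256,711.50
EOQ = √256,711.50 ≈ 506.67 → Q = 507
Orders per year = D/Q = 46,290 / 507 = 91.302

91.3 orders per year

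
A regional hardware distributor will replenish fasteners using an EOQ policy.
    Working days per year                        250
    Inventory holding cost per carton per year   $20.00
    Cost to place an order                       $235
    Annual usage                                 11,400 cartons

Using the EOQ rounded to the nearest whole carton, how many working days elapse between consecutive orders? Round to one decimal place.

11.4 days

2DS/H = 2·11,400·235/20 = 267,900.00
EOQ = √267,900.00 ≈ 517.59 → Q = 518 cartons
T = Q/D × 250 days = 518/11,400 × 250 = 11.360 days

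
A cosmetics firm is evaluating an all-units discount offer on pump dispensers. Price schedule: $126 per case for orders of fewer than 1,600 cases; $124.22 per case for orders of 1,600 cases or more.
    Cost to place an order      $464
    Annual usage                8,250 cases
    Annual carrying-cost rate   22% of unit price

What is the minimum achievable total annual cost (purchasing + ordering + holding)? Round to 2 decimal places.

H₁ = 22%×$126 = $27.7200;  H₂ = 22%×$124.22 = $27.3284
EOQ₁ = √(2×8,250×464/27.7200) = 525.54  (< 1,600, feasible at tier 1)
EOQ₂ = √(2×8,250×464/27.3284) = 529.29  (< 1,600 → use Q = 1,600 at tier-2 price)
TC(tier 1 (EOQ₁), Q≈525.5) = $1,054,067.92
TC(tier 2, Q≈1,600.0) = $1,049,070.22
Minimum at tier 2: $1,049,070.22

$1,049,070.22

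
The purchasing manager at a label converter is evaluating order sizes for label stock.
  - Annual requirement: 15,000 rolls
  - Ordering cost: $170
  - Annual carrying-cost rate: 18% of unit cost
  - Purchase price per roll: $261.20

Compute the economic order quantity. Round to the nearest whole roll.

329 rolls

Carrying cost H = $261.2 × 18% = $47.0160/roll/yr
Q* = √(2·D·S / H) = √(2·15,000·170 / 47.016) = √108,473.7 ≈ 329.35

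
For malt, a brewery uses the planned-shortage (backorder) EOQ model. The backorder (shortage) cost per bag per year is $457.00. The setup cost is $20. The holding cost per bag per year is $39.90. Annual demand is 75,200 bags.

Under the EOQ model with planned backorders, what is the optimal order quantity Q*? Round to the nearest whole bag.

286 bags

Q* = √(2DS/H) · √((H + b)/b)
   = √(2 × 75,200 × 20 / 39.9) · √((39.9 + 457) / 457)
   = 274.570 × 1.0427 ≈ 286.30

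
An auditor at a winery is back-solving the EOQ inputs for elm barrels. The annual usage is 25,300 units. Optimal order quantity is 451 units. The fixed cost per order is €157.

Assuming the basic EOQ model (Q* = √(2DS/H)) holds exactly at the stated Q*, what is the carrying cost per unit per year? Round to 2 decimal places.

From Q* = √(2DS/H) ⇒ Q*² = 2DS/H.
H = 2DS / Q² = 2 × 25,300 × 157 / 451² = 39.0568

€39.06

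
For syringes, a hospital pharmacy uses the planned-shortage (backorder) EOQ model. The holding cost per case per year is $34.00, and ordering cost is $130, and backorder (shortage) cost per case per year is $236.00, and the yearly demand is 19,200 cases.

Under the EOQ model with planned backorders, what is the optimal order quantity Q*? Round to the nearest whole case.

410 cases

Q* = √(2DS/H) · √((H + b)/b)
   = √(2 × 19,200 × 130 / 34) · √((34 + 236) / 236)
   = 383.176 × 1.0696 ≈ 409.85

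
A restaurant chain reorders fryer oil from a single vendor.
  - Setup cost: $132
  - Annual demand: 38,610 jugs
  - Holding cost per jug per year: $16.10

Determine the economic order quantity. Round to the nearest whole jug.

Q* = √(2·D·S / H) = √(2·38,610·132 / 16.1) = √633,108.1 ≈ 795.68

796 jugs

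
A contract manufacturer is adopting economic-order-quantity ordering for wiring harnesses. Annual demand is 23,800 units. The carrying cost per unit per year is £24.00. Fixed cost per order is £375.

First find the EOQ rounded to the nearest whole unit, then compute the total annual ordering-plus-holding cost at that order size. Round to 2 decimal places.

£20,697.83

2DS/H = 2·23,800·375/24 = 743,750.00
EOQ = √743,750.00 ≈ 862.41 → Q = 862 units
Annual ordering cost = (D/Q)·S = (23,800/862) × 375 = £10,353.83
Annual holding cost  = (Q/2)·H = (862/2) × 24 = £10,344.00
Total = £10,353.83 + £10,344.00 = £20,697.83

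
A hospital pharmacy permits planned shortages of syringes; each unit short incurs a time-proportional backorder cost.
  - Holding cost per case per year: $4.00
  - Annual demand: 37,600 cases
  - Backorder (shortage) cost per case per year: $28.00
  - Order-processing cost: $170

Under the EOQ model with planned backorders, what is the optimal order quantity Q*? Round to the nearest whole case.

1,911 cases

Basic EOQ = √(2·37,600·170/4) = 1,787.736
Backorder adjustment √((H+b)/b) = √((4+28)/28) = 1.0690
Q* = 1,787.736 × 1.0690 ≈ 1,911.17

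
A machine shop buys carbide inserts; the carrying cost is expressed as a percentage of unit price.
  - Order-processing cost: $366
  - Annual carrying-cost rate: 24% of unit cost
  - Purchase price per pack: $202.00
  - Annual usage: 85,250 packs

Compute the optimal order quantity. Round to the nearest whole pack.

1,135 packs

Carrying cost H = $202 × 24% = $48.4800/pack/yr
Q* = √(2·D·S / H) = √(2·85,250·366 / 48.48) = √1,287,190.6 ≈ 1,134.54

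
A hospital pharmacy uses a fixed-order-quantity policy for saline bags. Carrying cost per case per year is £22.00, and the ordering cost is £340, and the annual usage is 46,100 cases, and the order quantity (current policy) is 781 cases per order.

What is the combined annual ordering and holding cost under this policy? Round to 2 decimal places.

£28,660.14

Ordering: D/Q × S = 46,100/781 × £340 = £20,069.14
Holding:  Q/2 × H = 781/2 × £22 = £8,591.00
Total = £20,069.14 + £8,591.00 = £28,660.14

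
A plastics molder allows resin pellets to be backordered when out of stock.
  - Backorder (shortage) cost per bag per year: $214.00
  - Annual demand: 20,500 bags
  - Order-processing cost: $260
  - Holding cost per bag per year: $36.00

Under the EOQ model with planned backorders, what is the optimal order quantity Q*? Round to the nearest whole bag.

Basic EOQ = √(2·20,500·260/36) = 544.161
Backorder adjustment √((H+b)/b) = √((36+214)/214) = 1.0808
Q* = 544.161 × 1.0808 ≈ 588.15

588 bags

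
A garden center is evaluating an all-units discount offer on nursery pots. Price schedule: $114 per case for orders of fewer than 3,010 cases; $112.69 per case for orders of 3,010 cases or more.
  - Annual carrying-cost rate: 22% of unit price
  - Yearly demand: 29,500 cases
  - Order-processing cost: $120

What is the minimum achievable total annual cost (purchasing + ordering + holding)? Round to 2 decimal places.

$3,362,842.74

H₁ = 22%×$114 = $25.0800;  H₂ = 22%×$112.69 = $24.7918
EOQ₁ = √(2×29,500×120/25.0800) = 531.32  (< 3,010, feasible at tier 1)
EOQ₂ = √(2×29,500×120/24.7918) = 534.40  (< 3,010 → use Q = 3,010 at tier-2 price)
TC(tier 1 (EOQ₁), Q≈531.3) = $3,376,325.40
TC(tier 2, Q≈3,010.0) = $3,362,842.74
Minimum at tier 2: $3,362,842.74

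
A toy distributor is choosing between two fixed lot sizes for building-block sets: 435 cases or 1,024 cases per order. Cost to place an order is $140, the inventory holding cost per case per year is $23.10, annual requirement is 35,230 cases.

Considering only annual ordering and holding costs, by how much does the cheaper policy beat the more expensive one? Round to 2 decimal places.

$281.16

For each Q, cost = (D/Q)·S + (Q/2)·H.
TC(435) = (35,230/435)×140 + (435/2)×23.1 = $16,362.64
TC(1,024) = (35,230/1,024)×140 + (1,024/2)×23.1 = $16,643.80
|ΔTC| = |$16,362.64 − $16,643.80| = $281.16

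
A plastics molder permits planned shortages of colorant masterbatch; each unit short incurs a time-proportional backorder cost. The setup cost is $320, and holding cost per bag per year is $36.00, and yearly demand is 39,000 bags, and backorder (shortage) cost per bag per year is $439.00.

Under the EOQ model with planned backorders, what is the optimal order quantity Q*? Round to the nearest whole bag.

866 bags

Q* = √(2DS/H) · √((H + b)/b)
   = √(2 × 39,000 × 320 / 36) · √((36 + 439) / 439)
   = 832.666 × 1.0402 ≈ 866.13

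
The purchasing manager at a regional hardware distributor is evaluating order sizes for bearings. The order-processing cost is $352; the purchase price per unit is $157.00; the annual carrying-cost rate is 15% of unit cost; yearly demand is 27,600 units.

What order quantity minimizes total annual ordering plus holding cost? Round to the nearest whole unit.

H = i·C = 0.15 × $157 = $23.5500 per unit-year
EOQ = √(2DS/H) = √(2 × 27,600 × 352 / 23.55)
    = √(825,070.06) ≈ 908.33

908 units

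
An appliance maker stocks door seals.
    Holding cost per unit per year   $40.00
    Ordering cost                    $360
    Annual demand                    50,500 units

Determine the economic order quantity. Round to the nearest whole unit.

Optimal lot size Q* = (2 × 50,500 × $360 / $40)^½ ≈ 953.41

953 units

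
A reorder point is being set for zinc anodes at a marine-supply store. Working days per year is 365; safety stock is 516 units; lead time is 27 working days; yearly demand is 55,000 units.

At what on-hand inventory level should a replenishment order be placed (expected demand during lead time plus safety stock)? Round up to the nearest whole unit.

4,585 units

Daily demand d = 55,000 / 365 = 150.685 units/day
Demand during lead time = 150.685 × 27 = 4,068.49
Reorder point = 4,068.49 + 516 = 4,584.49 → round up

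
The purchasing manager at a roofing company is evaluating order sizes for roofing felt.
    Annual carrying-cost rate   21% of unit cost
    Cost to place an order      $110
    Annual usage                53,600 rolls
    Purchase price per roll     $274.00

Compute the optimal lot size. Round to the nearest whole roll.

Holding cost per roll per year: H = 21% × $274 = $57.5400
Optimal lot size Q* = (2 × 53,600 × $110 / $57.54)^½ ≈ 452.70

453 rolls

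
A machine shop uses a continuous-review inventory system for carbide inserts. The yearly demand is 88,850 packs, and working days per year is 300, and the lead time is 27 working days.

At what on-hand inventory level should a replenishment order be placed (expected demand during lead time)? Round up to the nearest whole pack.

Daily demand d = 88,850 / 300 = 296.167 packs/day
Demand during lead time = 296.167 × 27 = 7,996.50
Reorder point = 7,996.50 → round up

7,997 packs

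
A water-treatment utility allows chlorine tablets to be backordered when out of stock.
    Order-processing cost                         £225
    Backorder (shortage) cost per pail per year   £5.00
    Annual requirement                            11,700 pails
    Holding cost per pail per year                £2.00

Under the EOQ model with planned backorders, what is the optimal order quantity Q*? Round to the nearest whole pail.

Q* = √(2DS/H) · √((H + b)/b)
   = √(2 × 11,700 × 225 / 2) · √((2 + 5) / 5)
   = 1,622.498 × 1.1832 ≈ 1,919.77

1,920 pails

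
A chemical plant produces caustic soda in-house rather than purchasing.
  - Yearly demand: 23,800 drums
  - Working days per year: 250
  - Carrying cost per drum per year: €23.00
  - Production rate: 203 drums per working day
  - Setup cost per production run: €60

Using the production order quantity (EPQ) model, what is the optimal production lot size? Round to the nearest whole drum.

484 drums

d = 23,800/250 = 95.2000 drums/day;  effective holding cost H(1 − d/p) = 23·(1 − 95.2000/203) = 12.21379
Q* = √(2DS / H_eff) = √(2·23,800·60 / 12.21379) ≈ 483.56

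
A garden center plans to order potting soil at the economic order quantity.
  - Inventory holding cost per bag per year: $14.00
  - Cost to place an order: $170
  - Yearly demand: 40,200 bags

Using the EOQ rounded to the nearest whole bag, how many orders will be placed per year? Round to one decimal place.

Q* = √(2·D·S / H) = √(2·40,200·170 / 14) = √976,285.7 ≈ 988.07 → Q = 988
N = D/Q = 40,200/988 ≈ 40.688 orders/yr

40.7 orders per year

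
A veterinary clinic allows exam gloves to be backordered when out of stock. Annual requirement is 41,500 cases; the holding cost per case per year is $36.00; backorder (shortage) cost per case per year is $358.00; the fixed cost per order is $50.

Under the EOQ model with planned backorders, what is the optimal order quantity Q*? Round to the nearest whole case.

356 cases

Q* = √(2DS/H) · √((H + b)/b)
   = √(2 × 41,500 × 50 / 36) · √((36 + 358) / 358)
   = 339.526 × 1.0491 ≈ 356.19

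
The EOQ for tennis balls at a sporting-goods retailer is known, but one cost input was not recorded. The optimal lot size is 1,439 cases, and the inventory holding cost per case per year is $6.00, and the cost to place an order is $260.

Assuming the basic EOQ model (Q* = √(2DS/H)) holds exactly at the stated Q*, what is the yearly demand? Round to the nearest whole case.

EOQ relation: Q² = 2DS/H, so rearrange for the unknown.
D = Q²H / (2S) = 1,439² × 6 / (2 × 260) = 23,892.93

23,893 cases per year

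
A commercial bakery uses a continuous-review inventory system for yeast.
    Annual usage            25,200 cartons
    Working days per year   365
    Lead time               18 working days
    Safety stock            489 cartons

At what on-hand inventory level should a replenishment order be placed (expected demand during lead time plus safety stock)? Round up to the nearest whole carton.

Daily demand d = 25,200 / 365 = 69.041 cartons/day
Demand during lead time = 69.041 × 18 = 1,242.74
Reorder point = 1,242.74 + 489 = 1,731.74 → round up

1,732 cartons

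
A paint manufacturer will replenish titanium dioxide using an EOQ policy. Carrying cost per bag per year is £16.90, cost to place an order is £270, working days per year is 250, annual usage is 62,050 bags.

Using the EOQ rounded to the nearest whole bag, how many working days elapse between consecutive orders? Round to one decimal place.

5.7 days

EOQ = √(2DS/H) = √(2 × 62,050 × 270 / 16.9)
    = √(1,982,662.72) ≈ 1,408.07 → Q = 1,408 bags
Days between orders = 250 / (D/Q) = 250 / 44.070 ≈ 5.673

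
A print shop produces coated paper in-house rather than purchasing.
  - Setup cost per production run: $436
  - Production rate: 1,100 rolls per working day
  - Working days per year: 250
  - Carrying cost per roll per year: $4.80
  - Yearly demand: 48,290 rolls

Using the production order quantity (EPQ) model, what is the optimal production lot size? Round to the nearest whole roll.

d = 48,290/250 = 193.1600 rolls/day;  effective holding cost H(1 − d/p) = 4.8·(1 − 193.1600/1100) = 3.95712
Q* = √(2DS / H_eff) = √(2·48,290·436 / 3.95712) ≈ 3,262.10

3,262 rolls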